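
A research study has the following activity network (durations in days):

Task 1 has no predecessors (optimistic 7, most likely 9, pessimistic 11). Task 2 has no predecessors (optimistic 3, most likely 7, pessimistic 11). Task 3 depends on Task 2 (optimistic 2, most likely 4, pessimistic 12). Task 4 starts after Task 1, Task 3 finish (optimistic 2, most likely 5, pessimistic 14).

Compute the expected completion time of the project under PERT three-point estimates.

te_Task 1 = (7 + 4·9 + 11)/6 = 54/6 = 9
te_Task 2 = (3 + 4·7 + 11)/6 = 42/6 = 7
te_Task 3 = (2 + 4·4 + 12)/6 = 30/6 = 5
te_Task 4 = (2 + 4·5 + 14)/6 = 36/6 = 6

Forward pass:
ES_Task 1 = 0; EF_Task 1 = 9
ES_Task 2 = 0; EF_Task 2 = 7
ES_Task 3 = 7; EF_Task 3 = 7+5 = 12
ES_Task 4 = max(EF_Task 1=9, EF_Task 3=12) = 12; EF_Task 4 = 12+6 = 18
Expected project duration μ = 18 days. Critical path: Task 2 → Task 3 → Task 4.

18 days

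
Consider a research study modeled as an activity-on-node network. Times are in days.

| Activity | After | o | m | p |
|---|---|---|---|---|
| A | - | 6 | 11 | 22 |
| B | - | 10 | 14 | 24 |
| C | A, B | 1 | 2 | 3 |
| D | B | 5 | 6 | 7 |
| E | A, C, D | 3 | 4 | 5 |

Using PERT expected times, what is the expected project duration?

25 days

te_A = (6 + 4·11 + 22)/6 = 72/6 = 12
te_B = (10 + 4·14 + 24)/6 = 90/6 = 15
te_C = (1 + 4·2 + 3)/6 = 12/6 = 2
te_D = (5 + 4·6 + 7)/6 = 36/6 = 6
te_E = (3 + 4·4 + 5)/6 = 24/6 = 4

Forward pass:
ES_A = 0; EF_A = 12
ES_B = 0; EF_B = 15
ES_C = max(EF_A=12, EF_B=15) = 15; EF_C = 15+2 = 17
ES_D = 15; EF_D = 15+6 = 21
ES_E = max(EF_A=12, EF_C=17, EF_D=21) = 21; EF_E = 21+4 = 25
Expected project duration μ = 25 days. Critical path: B → D → E.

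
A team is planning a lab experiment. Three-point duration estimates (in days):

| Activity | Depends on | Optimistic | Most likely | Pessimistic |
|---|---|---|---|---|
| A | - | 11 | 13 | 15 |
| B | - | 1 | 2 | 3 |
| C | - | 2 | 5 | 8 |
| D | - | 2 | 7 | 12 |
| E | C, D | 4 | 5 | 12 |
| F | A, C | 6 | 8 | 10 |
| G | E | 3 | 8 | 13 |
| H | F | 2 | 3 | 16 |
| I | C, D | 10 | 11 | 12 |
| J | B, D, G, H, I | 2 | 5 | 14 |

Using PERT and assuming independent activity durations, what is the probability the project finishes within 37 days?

0.940

te_A = (11 + 4·13 + 15)/6 = 78/6 = 13; σ²_A = ((15−11)/6)² = 0.444
te_B = (1 + 4·2 + 3)/6 = 12/6 = 2; σ²_B = ((3−1)/6)² = 0.111
te_C = (2 + 4·5 + 8)/6 = 30/6 = 5; σ²_C = ((8−2)/6)² = 1.000
te_D = (2 + 4·7 + 12)/6 = 42/6 = 7; σ²_D = ((12−2)/6)² = 2.778
te_E = (4 + 4·5 + 12)/6 = 36/6 = 6; σ²_E = ((12−4)/6)² = 1.778
te_F = (6 + 4·8 + 10)/6 = 48/6 = 8; σ²_F = ((10−6)/6)² = 0.444
te_G = (3 + 4·8 + 13)/6 = 48/6 = 8; σ²_G = ((13−3)/6)² = 2.778
te_H = (2 + 4·3 + 16)/6 = 30/6 = 5; σ²_H = ((16−2)/6)² = 5.444
te_I = (10 + 4·11 + 12)/6 = 66/6 = 11; σ²_I = ((12−10)/6)² = 0.111
te_J = (2 + 4·5 + 14)/6 = 36/6 = 6; σ²_J = ((14−2)/6)² = 4.000

Forward pass:
ES_A = 0; EF_A = 13
ES_B = 0; EF_B = 2
ES_C = 0; EF_C = 5
ES_D = 0; EF_D = 7
ES_E = max(EF_C=5, EF_D=7) = 7; EF_E = 7+6 = 13
ES_F = max(EF_A=13, EF_C=5) = 13; EF_F = 13+8 = 21
ES_G = 13; EF_G = 13+8 = 21
ES_H = 21; EF_H = 21+5 = 26
ES_I = max(EF_C=5, EF_D=7) = 7; EF_I = 7+11 = 18
ES_J = max(EF_B=2, EF_D=7, EF_G=21, EF_H=26, EF_I=18) = 26; EF_J = 26+6 = 32
Expected project duration μ = 32 days. Critical path: A → F → H → J.

Variance along critical path = 0.444 + 0.444 + 5.444 + 4.000 = 10.333; σ = √10.333 = 3.215 days.
Z = (37 − 32) / 3.215 = 1.555
P(T ≤ 37) = Φ(1.555) ≈ 0.940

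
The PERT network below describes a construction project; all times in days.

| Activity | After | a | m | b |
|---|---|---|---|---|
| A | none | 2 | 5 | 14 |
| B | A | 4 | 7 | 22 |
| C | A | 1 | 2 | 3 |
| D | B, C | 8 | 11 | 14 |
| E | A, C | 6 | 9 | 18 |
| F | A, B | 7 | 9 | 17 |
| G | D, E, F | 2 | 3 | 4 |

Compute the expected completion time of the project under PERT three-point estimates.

te_A = (2 + 4·5 + 14)/6 = 36/6 = 6
te_B = (4 + 4·7 + 22)/6 = 54/6 = 9
te_C = (1 + 4·2 + 3)/6 = 12/6 = 2
te_D = (8 + 4·11 + 14)/6 = 66/6 = 11
te_E = (6 + 4·9 + 18)/6 = 60/6 = 10
te_F = (7 + 4·9 + 17)/6 = 60/6 = 10
te_G = (2 + 4·3 + 4)/6 = 18/6 = 3

Forward pass:
ES_A = 0; EF_A = 6
ES_B = 6; EF_B = 6+9 = 15
ES_C = 6; EF_C = 6+2 = 8
ES_D = max(EF_B=15, EF_C=8) = 15; EF_D = 15+11 = 26
ES_E = max(EF_A=6, EF_C=8) = 8; EF_E = 8+10 = 18
ES_F = max(EF_A=6, EF_B=15) = 15; EF_F = 15+10 = 25
ES_G = max(EF_D=26, EF_E=18, EF_F=25) = 26; EF_G = 26+3 = 29
Expected project duration μ = 29 days. Critical path: A → B → D → G.

29 days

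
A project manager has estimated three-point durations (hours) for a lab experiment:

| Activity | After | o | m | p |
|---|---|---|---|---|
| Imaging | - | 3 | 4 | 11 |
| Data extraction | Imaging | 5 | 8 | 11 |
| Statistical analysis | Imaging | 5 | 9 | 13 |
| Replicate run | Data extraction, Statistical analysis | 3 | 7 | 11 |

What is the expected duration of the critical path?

te_Imaging = (3 + 4·4 + 11)/6 = 30/6 = 5
te_Data extraction = (5 + 4·8 + 11)/6 = 48/6 = 8
te_Statistical analysis = (5 + 4·9 + 13)/6 = 54/6 = 9
te_Replicate run = (3 + 4·7 + 11)/6 = 42/6 = 7

Forward pass:
ES_Imaging = 0; EF_Imaging = 5
ES_Data extraction = 5; EF_Data extraction = 5+8 = 13
ES_Statistical analysis = 5; EF_Statistical analysis = 5+9 = 14
ES_Replicate run = max(EF_Data extraction=13, EF_Statistical analysis=14) = 14; EF_Replicate run = 14+7 = 21
Expected project duration μ = 21 hours. Critical path: Imaging → Statistical analysis → Replicate run.

21 hours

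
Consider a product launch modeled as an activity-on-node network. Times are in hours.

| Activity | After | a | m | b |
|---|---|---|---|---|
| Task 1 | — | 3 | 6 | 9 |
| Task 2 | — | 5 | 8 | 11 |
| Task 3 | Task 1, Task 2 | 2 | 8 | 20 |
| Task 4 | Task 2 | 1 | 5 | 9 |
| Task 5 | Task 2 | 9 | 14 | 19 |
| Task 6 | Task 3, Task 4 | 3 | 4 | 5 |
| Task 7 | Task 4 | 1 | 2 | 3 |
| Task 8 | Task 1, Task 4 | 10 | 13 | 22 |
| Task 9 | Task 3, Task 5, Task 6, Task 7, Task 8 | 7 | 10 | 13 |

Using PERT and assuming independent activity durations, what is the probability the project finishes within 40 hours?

0.859

te_Task 1 = (3 + 4·6 + 9)/6 = 36/6 = 6; σ²_Task 1 = ((9−3)/6)² = 1.000
te_Task 2 = (5 + 4·8 + 11)/6 = 48/6 = 8; σ²_Task 2 = ((11−5)/6)² = 1.000
te_Task 3 = (2 + 4·8 + 20)/6 = 54/6 = 9; σ²_Task 3 = ((20−2)/6)² = 9.000
te_Task 4 = (1 + 4·5 + 9)/6 = 30/6 = 5; σ²_Task 4 = ((9−1)/6)² = 1.778
te_Task 5 = (9 + 4·14 + 19)/6 = 84/6 = 14; σ²_Task 5 = ((19−9)/6)² = 2.778
te_Task 6 = (3 + 4·4 + 5)/6 = 24/6 = 4; σ²_Task 6 = ((5−3)/6)² = 0.111
te_Task 7 = (1 + 4·2 + 3)/6 = 12/6 = 2; σ²_Task 7 = ((3−1)/6)² = 0.111
te_Task 8 = (10 + 4·13 + 22)/6 = 84/6 = 14; σ²_Task 8 = ((22−10)/6)² = 4.000
te_Task 9 = (7 + 4·10 + 13)/6 = 60/6 = 10; σ²_Task 9 = ((13−7)/6)² = 1.000

Forward pass:
ES_Task 1 = 0; EF_Task 1 = 6
ES_Task 2 = 0; EF_Task 2 = 8
ES_Task 3 = max(EF_Task 1=6, EF_Task 2=8) = 8; EF_Task 3 = 8+9 = 17
ES_Task 4 = 8; EF_Task 4 = 8+5 = 13
ES_Task 5 = 8; EF_Task 5 = 8+14 = 22
ES_Task 6 = max(EF_Task 3=17, EF_Task 4=13) = 17; EF_Task 6 = 17+4 = 21
ES_Task 7 = 13; EF_Task 7 = 13+2 = 15
ES_Task 8 = max(EF_Task 1=6, EF_Task 4=13) = 13; EF_Task 8 = 13+14 = 27
ES_Task 9 = max(EF_Task 3=17, EF_Task 5=22, EF_Task 6=21, EF_Task 7=15, EF_Task 8=27) = 27; EF_Task 9 = 27+10 = 37
Expected project duration μ = 37 hours. Critical path: Task 2 → Task 4 → Task 8 → Task 9.

Variance along critical path = 1.000 + 1.778 + 4.000 + 1.000 = 7.778; σ = √7.778 = 2.789 hours.
Z = (40 − 37) / 2.789 = 1.076
P(T ≤ 40) = Φ(1.076) ≈ 0.859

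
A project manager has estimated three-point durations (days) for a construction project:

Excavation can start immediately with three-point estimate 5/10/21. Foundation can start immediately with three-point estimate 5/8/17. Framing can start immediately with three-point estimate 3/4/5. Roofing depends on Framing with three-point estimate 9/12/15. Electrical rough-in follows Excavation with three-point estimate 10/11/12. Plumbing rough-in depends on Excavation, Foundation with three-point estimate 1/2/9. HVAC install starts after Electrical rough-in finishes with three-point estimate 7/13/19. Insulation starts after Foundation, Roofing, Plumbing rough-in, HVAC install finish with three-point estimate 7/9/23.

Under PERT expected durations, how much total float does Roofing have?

19 days

te_Excavation = (5 + 4·10 + 21)/6 = 66/6 = 11
te_Foundation = (5 + 4·8 + 17)/6 = 54/6 = 9
te_Framing = (3 + 4·4 + 5)/6 = 24/6 = 4
te_Roofing = (9 + 4·12 + 15)/6 = 72/6 = 12
te_Electrical rough-in = (10 + 4·11 + 12)/6 = 66/6 = 11
te_Plumbing rough-in = (1 + 4·2 + 9)/6 = 18/6 = 3
te_HVAC install = (7 + 4·13 + 19)/6 = 78/6 = 13
te_Insulation = (7 + 4·9 + 23)/6 = 66/6 = 11

Forward pass:
ES_Excavation = 0; EF_Excavation = 11
ES_Foundation = 0; EF_Foundation = 9
ES_Framing = 0; EF_Framing = 4
ES_Roofing = 4; EF_Roofing = 4+12 = 16
ES_Electrical rough-in = 11; EF_Electrical rough-in = 11+11 = 22
ES_Plumbing rough-in = max(EF_Excavation=11, EF_Foundation=9) = 11; EF_Plumbing rough-in = 11+3 = 14
ES_HVAC install = 22; EF_HVAC install = 22+13 = 35
ES_Insulation = max(EF_Foundation=9, EF_Roofing=16, EF_Plumbing rough-in=14, EF_HVAC install=35) = 35; EF_Insulation = 35+11 = 46
Expected project duration μ = 46 days. Critical path: Excavation → Electrical rough-in → HVAC install → Insulation.

Backward pass:
LF_Insulation = 46; LS_Insulation = 46−11 = 35
LF_HVAC install = LS_Insulation = 35; LS_HVAC install = 35−13 = 22
LF_Plumbing rough-in = LS_Insulation = 35; LS_Plumbing rough-in = 35−3 = 32
LF_Electrical rough-in = LS_HVAC install = 22; LS_Electrical rough-in = 22−11 = 11
LF_Roofing = LS_Insulation = 35; LS_Roofing = 35−12 = 23
LF_Framing = LS_Roofing = 23; LS_Framing = 23−4 = 19
LF_Foundation = min(LS_Plumbing rough-in=32, LS_Insulation=35) = 32; LS_Foundation = 32−9 = 23
LF_Excavation = min(LS_Electrical rough-in=11, LS_Plumbing rough-in=32) = 11; LS_Excavation = 11−11 = 0
Slack_Roofing = LS_Roofing − ES_Roofing = 23 − 4 = 19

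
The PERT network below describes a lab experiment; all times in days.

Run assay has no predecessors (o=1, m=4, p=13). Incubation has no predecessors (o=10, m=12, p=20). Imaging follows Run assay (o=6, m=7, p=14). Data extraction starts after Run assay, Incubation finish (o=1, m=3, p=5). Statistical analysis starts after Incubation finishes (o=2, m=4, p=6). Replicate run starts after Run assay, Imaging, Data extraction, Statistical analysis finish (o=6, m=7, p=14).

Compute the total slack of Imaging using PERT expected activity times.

te_Run assay = (1 + 4·4 + 13)/6 = 30/6 = 5
te_Incubation = (10 + 4·12 + 20)/6 = 78/6 = 13
te_Imaging = (6 + 4·7 + 14)/6 = 48/6 = 8
te_Data extraction = (1 + 4·3 + 5)/6 = 18/6 = 3
te_Statistical analysis = (2 + 4·4 + 6)/6 = 24/6 = 4
te_Replicate run = (6 + 4·7 + 14)/6 = 48/6 = 8

Forward pass:
ES_Run assay = 0; EF_Run assay = 5
ES_Incubation = 0; EF_Incubation = 13
ES_Imaging = 5; EF_Imaging = 5+8 = 13
ES_Data extraction = max(EF_Run assay=5, EF_Incubation=13) = 13; EF_Data extraction = 13+3 = 16
ES_Statistical analysis = 13; EF_Statistical analysis = 13+4 = 17
ES_Replicate run = max(EF_Run assay=5, EF_Imaging=13, EF_Data extraction=16, EF_Statistical analysis=17) = 17; EF_Replicate run = 17+8 = 25
Expected project duration μ = 25 days. Critical path: Incubation → Statistical analysis → Replicate run.

Backward pass:
LF_Replicate run = 25; LS_Replicate run = 25−8 = 17
LF_Statistical analysis = LS_Replicate run = 17; LS_Statistical analysis = 17−4 = 13
LF_Data extraction = LS_Replicate run = 17; LS_Data extraction = 17−3 = 14
LF_Imaging = LS_Replicate run = 17; LS_Imaging = 17−8 = 9
LF_Incubation = min(LS_Data extraction=14, LS_Statistical analysis=13) = 13; LS_Incubation = 13−13 = 0
LF_Run assay = min(LS_Imaging=9, LS_Data extraction=14, LS_Replicate run=17) = 9; LS_Run assay = 9−5 = 4
Slack_Imaging = LS_Imaging − ES_Imaging = 9 − 5 = 4

4 days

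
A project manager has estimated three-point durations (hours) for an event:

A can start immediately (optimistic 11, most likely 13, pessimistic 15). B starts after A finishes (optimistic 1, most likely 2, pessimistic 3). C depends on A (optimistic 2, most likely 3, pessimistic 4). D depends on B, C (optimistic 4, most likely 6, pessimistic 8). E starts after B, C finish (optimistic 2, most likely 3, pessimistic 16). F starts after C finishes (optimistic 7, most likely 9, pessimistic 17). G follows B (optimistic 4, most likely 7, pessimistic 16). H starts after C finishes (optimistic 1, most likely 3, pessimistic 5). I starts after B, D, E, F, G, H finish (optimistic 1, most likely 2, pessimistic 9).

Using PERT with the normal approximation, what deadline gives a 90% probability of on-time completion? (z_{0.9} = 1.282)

te_A = (11 + 4·13 + 15)/6 = 78/6 = 13; σ²_A = ((15−11)/6)² = 0.444
te_B = (1 + 4·2 + 3)/6 = 12/6 = 2; σ²_B = ((3−1)/6)² = 0.111
te_C = (2 + 4·3 + 4)/6 = 18/6 = 3; σ²_C = ((4−2)/6)² = 0.111
te_D = (4 + 4·6 + 8)/6 = 36/6 = 6; σ²_D = ((8−4)/6)² = 0.444
te_E = (2 + 4·3 + 16)/6 = 30/6 = 5; σ²_E = ((16−2)/6)² = 5.444
te_F = (7 + 4·9 + 17)/6 = 60/6 = 10; σ²_F = ((17−7)/6)² = 2.778
te_G = (4 + 4·7 + 16)/6 = 48/6 = 8; σ²_G = ((16−4)/6)² = 4.000
te_H = (1 + 4·3 + 5)/6 = 18/6 = 3; σ²_H = ((5−1)/6)² = 0.444
te_I = (1 + 4·2 + 9)/6 = 18/6 = 3; σ²_I = ((9−1)/6)² = 1.778

Forward pass:
ES_A = 0; EF_A = 13
ES_B = 13; EF_B = 13+2 = 15
ES_C = 13; EF_C = 13+3 = 16
ES_D = max(EF_B=15, EF_C=16) = 16; EF_D = 16+6 = 22
ES_E = max(EF_B=15, EF_C=16) = 16; EF_E = 16+5 = 21
ES_F = 16; EF_F = 16+10 = 26
ES_G = 15; EF_G = 15+8 = 23
ES_H = 16; EF_H = 16+3 = 19
ES_I = max(EF_B=15, EF_D=22, EF_E=21, EF_F=26, EF_G=23, EF_H=19) = 26; EF_I = 26+3 = 29
Expected project duration μ = 29 hours. Critical path: A → C → F → I.

Variance along critical path = 0.444 + 0.111 + 2.778 + 1.778 = 5.111; σ = 2.261 hours.
D = μ + z·σ = 29 + 1.282·2.261 = 31.9 hours

31.9 hours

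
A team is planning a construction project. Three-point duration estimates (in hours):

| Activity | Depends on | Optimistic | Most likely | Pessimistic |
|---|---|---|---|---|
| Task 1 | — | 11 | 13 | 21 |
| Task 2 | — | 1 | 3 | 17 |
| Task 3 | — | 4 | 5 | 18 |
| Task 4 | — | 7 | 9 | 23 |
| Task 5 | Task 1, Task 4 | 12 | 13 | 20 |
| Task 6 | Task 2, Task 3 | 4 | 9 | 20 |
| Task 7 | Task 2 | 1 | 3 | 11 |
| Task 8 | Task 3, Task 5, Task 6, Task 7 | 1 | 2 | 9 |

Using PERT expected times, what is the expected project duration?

te_Task 1 = (11 + 4·13 + 21)/6 = 84/6 = 14
te_Task 2 = (1 + 4·3 + 17)/6 = 30/6 = 5
te_Task 3 = (4 + 4·5 + 18)/6 = 42/6 = 7
te_Task 4 = (7 + 4·9 + 23)/6 = 66/6 = 11
te_Task 5 = (12 + 4·13 + 20)/6 = 84/6 = 14
te_Task 6 = (4 + 4·9 + 20)/6 = 60/6 = 10
te_Task 7 = (1 + 4·3 + 11)/6 = 24/6 = 4
te_Task 8 = (1 + 4·2 + 9)/6 = 18/6 = 3

Forward pass:
ES_Task 1 = 0; EF_Task 1 = 14
ES_Task 2 = 0; EF_Task 2 = 5
ES_Task 3 = 0; EF_Task 3 = 7
ES_Task 4 = 0; EF_Task 4 = 11
ES_Task 5 = max(EF_Task 1=14, EF_Task 4=11) = 14; EF_Task 5 = 14+14 = 28
ES_Task 6 = max(EF_Task 2=5, EF_Task 3=7) = 7; EF_Task 6 = 7+10 = 17
ES_Task 7 = 5; EF_Task 7 = 5+4 = 9
ES_Task 8 = max(EF_Task 3=7, EF_Task 5=28, EF_Task 6=17, EF_Task 7=9) = 28; EF_Task 8 = 28+3 = 31
Expected project duration μ = 31 hours. Critical path: Task 1 → Task 5 → Task 8.

31 hours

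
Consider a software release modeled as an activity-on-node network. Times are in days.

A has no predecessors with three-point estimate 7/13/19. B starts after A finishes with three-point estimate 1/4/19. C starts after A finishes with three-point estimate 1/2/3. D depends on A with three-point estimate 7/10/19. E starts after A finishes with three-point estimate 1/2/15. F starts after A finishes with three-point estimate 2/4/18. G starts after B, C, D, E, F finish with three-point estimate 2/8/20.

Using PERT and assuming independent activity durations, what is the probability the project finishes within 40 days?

0.955

te_A = (7 + 4·13 + 19)/6 = 78/6 = 13; σ²_A = ((19−7)/6)² = 4.000
te_B = (1 + 4·4 + 19)/6 = 36/6 = 6; σ²_B = ((19−1)/6)² = 9.000
te_C = (1 + 4·2 + 3)/6 = 12/6 = 2; σ²_C = ((3−1)/6)² = 0.111
te_D = (7 + 4·10 + 19)/6 = 66/6 = 11; σ²_D = ((19−7)/6)² = 4.000
te_E = (1 + 4·2 + 15)/6 = 24/6 = 4; σ²_E = ((15−1)/6)² = 5.444
te_F = (2 + 4·4 + 18)/6 = 36/6 = 6; σ²_F = ((18−2)/6)² = 7.111
te_G = (2 + 4·8 + 20)/6 = 54/6 = 9; σ²_G = ((20−2)/6)² = 9.000

Forward pass:
ES_A = 0; EF_A = 13
ES_B = 13; EF_B = 13+6 = 19
ES_C = 13; EF_C = 13+2 = 15
ES_D = 13; EF_D = 13+11 = 24
ES_E = 13; EF_E = 13+4 = 17
ES_F = 13; EF_F = 13+6 = 19
ES_G = max(EF_B=19, EF_C=15, EF_D=24, EF_E=17, EF_F=19) = 24; EF_G = 24+9 = 33
Expected project duration μ = 33 days. Critical path: A → D → G.

Variance along critical path = 4.000 + 4.000 + 9.000 = 17.000; σ = √17.000 = 4.123 days.
Z = (40 − 33) / 4.123 = 1.698
P(T ≤ 40) = Φ(1.698) ≈ 0.955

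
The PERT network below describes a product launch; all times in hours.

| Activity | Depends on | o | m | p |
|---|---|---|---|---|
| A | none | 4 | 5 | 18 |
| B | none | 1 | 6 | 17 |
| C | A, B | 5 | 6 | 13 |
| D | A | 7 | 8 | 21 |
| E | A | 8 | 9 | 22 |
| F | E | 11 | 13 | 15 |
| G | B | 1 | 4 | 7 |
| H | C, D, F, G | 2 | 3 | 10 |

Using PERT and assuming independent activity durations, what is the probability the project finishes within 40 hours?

te_A = (4 + 4·5 + 18)/6 = 42/6 = 7; σ²_A = ((18−4)/6)² = 5.444
te_B = (1 + 4·6 + 17)/6 = 42/6 = 7; σ²_B = ((17−1)/6)² = 7.111
te_C = (5 + 4·6 + 13)/6 = 42/6 = 7; σ²_C = ((13−5)/6)² = 1.778
te_D = (7 + 4·8 + 21)/6 = 60/6 = 10; σ²_D = ((21−7)/6)² = 5.444
te_E = (8 + 4·9 + 22)/6 = 66/6 = 11; σ²_E = ((22−8)/6)² = 5.444
te_F = (11 + 4·13 + 15)/6 = 78/6 = 13; σ²_F = ((15−11)/6)² = 0.444
te_G = (1 + 4·4 + 7)/6 = 24/6 = 4; σ²_G = ((7−1)/6)² = 1.000
te_H = (2 + 4·3 + 10)/6 = 24/6 = 4; σ²_H = ((10−2)/6)² = 1.778

Forward pass:
ES_A = 0; EF_A = 7
ES_B = 0; EF_B = 7
ES_C = max(EF_A=7, EF_B=7) = 7; EF_C = 7+7 = 14
ES_D = 7; EF_D = 7+10 = 17
ES_E = 7; EF_E = 7+11 = 18
ES_F = 18; EF_F = 18+13 = 31
ES_G = 7; EF_G = 7+4 = 11
ES_H = max(EF_C=14, EF_D=17, EF_F=31, EF_G=11) = 31; EF_H = 31+4 = 35
Expected project duration μ = 35 hours. Critical path: A → E → F → H.

Variance along critical path = 5.444 + 5.444 + 0.444 + 1.778 = 13.111; σ = √13.111 = 3.621 hours.
Z = (40 − 35) / 3.621 = 1.381
P(T ≤ 40) = Φ(1.381) ≈ 0.916

0.916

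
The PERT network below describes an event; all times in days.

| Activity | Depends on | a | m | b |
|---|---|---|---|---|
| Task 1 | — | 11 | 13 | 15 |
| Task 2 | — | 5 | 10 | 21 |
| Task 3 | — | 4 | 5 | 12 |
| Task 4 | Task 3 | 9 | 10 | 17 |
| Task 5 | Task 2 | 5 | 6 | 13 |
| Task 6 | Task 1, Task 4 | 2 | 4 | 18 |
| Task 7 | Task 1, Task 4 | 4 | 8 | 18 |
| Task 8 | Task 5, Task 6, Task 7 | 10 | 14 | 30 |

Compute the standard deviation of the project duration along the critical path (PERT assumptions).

4.48 days

te_Task 1 = (11 + 4·13 + 15)/6 = 78/6 = 13; σ²_Task 1 = ((15−11)/6)² = 0.444
te_Task 2 = (5 + 4·10 + 21)/6 = 66/6 = 11; σ²_Task 2 = ((21−5)/6)² = 7.111
te_Task 3 = (4 + 4·5 + 12)/6 = 36/6 = 6; σ²_Task 3 = ((12−4)/6)² = 1.778
te_Task 4 = (9 + 4·10 + 17)/6 = 66/6 = 11; σ²_Task 4 = ((17−9)/6)² = 1.778
te_Task 5 = (5 + 4·6 + 13)/6 = 42/6 = 7; σ²_Task 5 = ((13−5)/6)² = 1.778
te_Task 6 = (2 + 4·4 + 18)/6 = 36/6 = 6; σ²_Task 6 = ((18−2)/6)² = 7.111
te_Task 7 = (4 + 4·8 + 18)/6 = 54/6 = 9; σ²_Task 7 = ((18−4)/6)² = 5.444
te_Task 8 = (10 + 4·14 + 30)/6 = 96/6 = 16; σ²_Task 8 = ((30−10)/6)² = 11.111

Forward pass:
ES_Task 1 = 0; EF_Task 1 = 13
ES_Task 2 = 0; EF_Task 2 = 11
ES_Task 3 = 0; EF_Task 3 = 6
ES_Task 4 = 6; EF_Task 4 = 6+11 = 17
ES_Task 5 = 11; EF_Task 5 = 11+7 = 18
ES_Task 6 = max(EF_Task 1=13, EF_Task 4=17) = 17; EF_Task 6 = 17+6 = 23
ES_Task 7 = max(EF_Task 1=13, EF_Task 4=17) = 17; EF_Task 7 = 17+9 = 26
ES_Task 8 = max(EF_Task 5=18, EF_Task 6=23, EF_Task 7=26) = 26; EF_Task 8 = 26+16 = 42
Expected project duration μ = 42 days. Critical path: Task 3 → Task 4 → Task 7 → Task 8.

Variance along critical path = 1.778 + 1.778 + 5.444 + 11.111 = 20.111
σ = √20.111 = 4.485 days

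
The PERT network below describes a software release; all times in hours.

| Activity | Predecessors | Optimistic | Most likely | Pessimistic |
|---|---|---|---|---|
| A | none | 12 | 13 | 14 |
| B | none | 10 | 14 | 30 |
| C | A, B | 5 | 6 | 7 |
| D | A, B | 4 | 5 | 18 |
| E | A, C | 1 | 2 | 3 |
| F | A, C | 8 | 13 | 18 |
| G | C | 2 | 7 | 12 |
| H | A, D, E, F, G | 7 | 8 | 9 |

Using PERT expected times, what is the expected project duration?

43 hours

te_A = (12 + 4·13 + 14)/6 = 78/6 = 13
te_B = (10 + 4·14 + 30)/6 = 96/6 = 16
te_C = (5 + 4·6 + 7)/6 = 36/6 = 6
te_D = (4 + 4·5 + 18)/6 = 42/6 = 7
te_E = (1 + 4·2 + 3)/6 = 12/6 = 2
te_F = (8 + 4·13 + 18)/6 = 78/6 = 13
te_G = (2 + 4·7 + 12)/6 = 42/6 = 7
te_H = (7 + 4·8 + 9)/6 = 48/6 = 8

Forward pass:
ES_A = 0; EF_A = 13
ES_B = 0; EF_B = 16
ES_C = max(EF_A=13, EF_B=16) = 16; EF_C = 16+6 = 22
ES_D = max(EF_A=13, EF_B=16) = 16; EF_D = 16+7 = 23
ES_E = max(EF_A=13, EF_C=22) = 22; EF_E = 22+2 = 24
ES_F = max(EF_A=13, EF_C=22) = 22; EF_F = 22+13 = 35
ES_G = 22; EF_G = 22+7 = 29
ES_H = max(EF_A=13, EF_D=23, EF_E=24, EF_F=35, EF_G=29) = 35; EF_H = 35+8 = 43
Expected project duration μ = 43 hours. Critical path: B → C → F → H.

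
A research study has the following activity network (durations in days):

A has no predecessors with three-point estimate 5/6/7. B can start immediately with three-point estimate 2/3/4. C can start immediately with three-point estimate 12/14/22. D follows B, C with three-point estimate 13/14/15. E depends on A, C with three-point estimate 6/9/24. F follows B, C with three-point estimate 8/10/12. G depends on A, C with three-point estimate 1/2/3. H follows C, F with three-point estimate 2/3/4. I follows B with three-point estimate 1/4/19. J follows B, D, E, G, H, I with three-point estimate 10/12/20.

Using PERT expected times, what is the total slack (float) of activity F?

1 days

te_A = (5 + 4·6 + 7)/6 = 36/6 = 6
te_B = (2 + 4·3 + 4)/6 = 18/6 = 3
te_C = (12 + 4·14 + 22)/6 = 90/6 = 15
te_D = (13 + 4·14 + 15)/6 = 84/6 = 14
te_E = (6 + 4·9 + 24)/6 = 66/6 = 11
te_F = (8 + 4·10 + 12)/6 = 60/6 = 10
te_G = (1 + 4·2 + 3)/6 = 12/6 = 2
te_H = (2 + 4·3 + 4)/6 = 18/6 = 3
te_I = (1 + 4·4 + 19)/6 = 36/6 = 6
te_J = (10 + 4·12 + 20)/6 = 78/6 = 13

Forward pass:
ES_A = 0; EF_A = 6
ES_B = 0; EF_B = 3
ES_C = 0; EF_C = 15
ES_D = max(EF_B=3, EF_C=15) = 15; EF_D = 15+14 = 29
ES_E = max(EF_A=6, EF_C=15) = 15; EF_E = 15+11 = 26
ES_F = max(EF_B=3, EF_C=15) = 15; EF_F = 15+10 = 25
ES_G = max(EF_A=6, EF_C=15) = 15; EF_G = 15+2 = 17
ES_H = max(EF_C=15, EF_F=25) = 25; EF_H = 25+3 = 28
ES_I = 3; EF_I = 3+6 = 9
ES_J = max(EF_B=3, EF_D=29, EF_E=26, EF_G=17, EF_H=28, EF_I=9) = 29; EF_J = 29+13 = 42
Expected project duration μ = 42 days. Critical path: C → D → J.

Backward pass:
LF_J = 42; LS_J = 42−13 = 29
LF_I = LS_J = 29; LS_I = 29−6 = 23
LF_H = LS_J = 29; LS_H = 29−3 = 26
LF_G = LS_J = 29; LS_G = 29−2 = 27
LF_F = LS_H = 26; LS_F = 26−10 = 16
LF_E = LS_J = 29; LS_E = 29−11 = 18
LF_D = LS_J = 29; LS_D = 29−14 = 15
LF_C = min(LS_D=15, LS_E=18, LS_F=16, LS_G=27, LS_H=26) = 15; LS_C = 15−15 = 0
LF_B = min(LS_D=15, LS_F=16, LS_I=23, LS_J=29) = 15; LS_B = 15−3 = 12
LF_A = min(LS_E=18, LS_G=27) = 18; LS_A = 18−6 = 12
Slack_F = LS_F − ES_F = 16 − 15 = 1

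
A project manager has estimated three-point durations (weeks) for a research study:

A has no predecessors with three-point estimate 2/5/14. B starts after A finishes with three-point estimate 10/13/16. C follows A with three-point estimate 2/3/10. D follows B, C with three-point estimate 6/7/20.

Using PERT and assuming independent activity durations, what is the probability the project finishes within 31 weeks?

0.823

te_A = (2 + 4·5 + 14)/6 = 36/6 = 6; σ²_A = ((14−2)/6)² = 4.000
te_B = (10 + 4·13 + 16)/6 = 78/6 = 13; σ²_B = ((16−10)/6)² = 1.000
te_C = (2 + 4·3 + 10)/6 = 24/6 = 4; σ²_C = ((10−2)/6)² = 1.778
te_D = (6 + 4·7 + 20)/6 = 54/6 = 9; σ²_D = ((20−6)/6)² = 5.444

Forward pass:
ES_A = 0; EF_A = 6
ES_B = 6; EF_B = 6+13 = 19
ES_C = 6; EF_C = 6+4 = 10
ES_D = max(EF_B=19, EF_C=10) = 19; EF_D = 19+9 = 28
Expected project duration μ = 28 weeks. Critical path: A → B → D.

Variance along critical path = 4.000 + 1.000 + 5.444 = 10.444; σ = √10.444 = 3.232 weeks.
Z = (31 − 28) / 3.232 = 0.928
P(T ≤ 31) = Φ(0.928) ≈ 0.823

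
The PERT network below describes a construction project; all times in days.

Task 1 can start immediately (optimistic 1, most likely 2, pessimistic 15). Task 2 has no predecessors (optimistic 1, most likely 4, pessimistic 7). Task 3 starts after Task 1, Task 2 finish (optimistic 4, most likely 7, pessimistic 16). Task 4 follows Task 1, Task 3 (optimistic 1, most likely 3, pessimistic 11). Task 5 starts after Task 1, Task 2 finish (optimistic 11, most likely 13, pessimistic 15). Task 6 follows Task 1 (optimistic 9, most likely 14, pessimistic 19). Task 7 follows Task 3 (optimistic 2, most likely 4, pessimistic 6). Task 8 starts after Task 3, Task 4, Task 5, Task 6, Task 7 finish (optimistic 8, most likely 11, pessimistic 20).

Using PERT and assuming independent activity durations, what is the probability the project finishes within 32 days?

0.716

te_Task 1 = (1 + 4·2 + 15)/6 = 24/6 = 4; σ²_Task 1 = ((15−1)/6)² = 5.444
te_Task 2 = (1 + 4·4 + 7)/6 = 24/6 = 4; σ²_Task 2 = ((7−1)/6)² = 1.000
te_Task 3 = (4 + 4·7 + 16)/6 = 48/6 = 8; σ²_Task 3 = ((16−4)/6)² = 4.000
te_Task 4 = (1 + 4·3 + 11)/6 = 24/6 = 4; σ²_Task 4 = ((11−1)/6)² = 2.778
te_Task 5 = (11 + 4·13 + 15)/6 = 78/6 = 13; σ²_Task 5 = ((15−11)/6)² = 0.444
te_Task 6 = (9 + 4·14 + 19)/6 = 84/6 = 14; σ²_Task 6 = ((19−9)/6)² = 2.778
te_Task 7 = (2 + 4·4 + 6)/6 = 24/6 = 4; σ²_Task 7 = ((6−2)/6)² = 0.444
te_Task 8 = (8 + 4·11 + 20)/6 = 72/6 = 12; σ²_Task 8 = ((20−8)/6)² = 4.000

Forward pass:
ES_Task 1 = 0; EF_Task 1 = 4
ES_Task 2 = 0; EF_Task 2 = 4
ES_Task 3 = max(EF_Task 1=4, EF_Task 2=4) = 4; EF_Task 3 = 4+8 = 12
ES_Task 4 = max(EF_Task 1=4, EF_Task 3=12) = 12; EF_Task 4 = 12+4 = 16
ES_Task 5 = max(EF_Task 1=4, EF_Task 2=4) = 4; EF_Task 5 = 4+13 = 17
ES_Task 6 = 4; EF_Task 6 = 4+14 = 18
ES_Task 7 = 12; EF_Task 7 = 12+4 = 16
ES_Task 8 = max(EF_Task 3=12, EF_Task 4=16, EF_Task 5=17, EF_Task 6=18, EF_Task 7=16) = 18; EF_Task 8 = 18+12 = 30
Expected project duration μ = 30 days. Critical path: Task 1 → Task 6 → Task 8.

Variance along critical path = 5.444 + 2.778 + 4.000 = 12.222; σ = √12.222 = 3.496 days.
Z = (32 − 30) / 3.496 = 0.572
P(T ≤ 32) = Φ(0.572) ≈ 0.716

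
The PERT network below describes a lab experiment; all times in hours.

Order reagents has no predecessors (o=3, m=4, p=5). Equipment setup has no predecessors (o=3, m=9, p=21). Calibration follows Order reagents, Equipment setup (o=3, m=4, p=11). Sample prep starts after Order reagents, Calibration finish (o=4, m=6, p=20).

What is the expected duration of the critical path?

te_Order reagents = (3 + 4·4 + 5)/6 = 24/6 = 4
te_Equipment setup = (3 + 4·9 + 21)/6 = 60/6 = 10
te_Calibration = (3 + 4·4 + 11)/6 = 30/6 = 5
te_Sample prep = (4 + 4·6 + 20)/6 = 48/6 = 8

Forward pass:
ES_Order reagents = 0; EF_Order reagents = 4
ES_Equipment setup = 0; EF_Equipment setup = 10
ES_Calibration = max(EF_Order reagents=4, EF_Equipment setup=10) = 10; EF_Calibration = 10+5 = 15
ES_Sample prep = max(EF_Order reagents=4, EF_Calibration=15) = 15; EF_Sample prep = 15+8 = 23
Expected project duration μ = 23 hours. Critical path: Equipment setup → Calibration → Sample prep.

23 hours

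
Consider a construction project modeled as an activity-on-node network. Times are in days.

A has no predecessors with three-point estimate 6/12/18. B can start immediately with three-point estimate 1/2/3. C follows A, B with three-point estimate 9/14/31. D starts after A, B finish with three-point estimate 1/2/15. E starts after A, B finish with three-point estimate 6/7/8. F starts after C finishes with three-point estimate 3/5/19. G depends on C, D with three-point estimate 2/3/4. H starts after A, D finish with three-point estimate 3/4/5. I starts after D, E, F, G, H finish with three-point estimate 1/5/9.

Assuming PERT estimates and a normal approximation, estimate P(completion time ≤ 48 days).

0.940

te_A = (6 + 4·12 + 18)/6 = 72/6 = 12; σ²_A = ((18−6)/6)² = 4.000
te_B = (1 + 4·2 + 3)/6 = 12/6 = 2; σ²_B = ((3−1)/6)² = 0.111
te_C = (9 + 4·14 + 31)/6 = 96/6 = 16; σ²_C = ((31−9)/6)² = 13.444
te_D = (1 + 4·2 + 15)/6 = 24/6 = 4; σ²_D = ((15−1)/6)² = 5.444
te_E = (6 + 4·7 + 8)/6 = 42/6 = 7; σ²_E = ((8−6)/6)² = 0.111
te_F = (3 + 4·5 + 19)/6 = 42/6 = 7; σ²_F = ((19−3)/6)² = 7.111
te_G = (2 + 4·3 + 4)/6 = 18/6 = 3; σ²_G = ((4−2)/6)² = 0.111
te_H = (3 + 4·4 + 5)/6 = 24/6 = 4; σ²_H = ((5−3)/6)² = 0.111
te_I = (1 + 4·5 + 9)/6 = 30/6 = 5; σ²_I = ((9−1)/6)² = 1.778

Forward pass:
ES_A = 0; EF_A = 12
ES_B = 0; EF_B = 2
ES_C = max(EF_A=12, EF_B=2) = 12; EF_C = 12+16 = 28
ES_D = max(EF_A=12, EF_B=2) = 12; EF_D = 12+4 = 16
ES_E = max(EF_A=12, EF_B=2) = 12; EF_E = 12+7 = 19
ES_F = 28; EF_F = 28+7 = 35
ES_G = max(EF_C=28, EF_D=16) = 28; EF_G = 28+3 = 31
ES_H = max(EF_A=12, EF_D=16) = 16; EF_H = 16+4 = 20
ES_I = max(EF_D=16, EF_E=19, EF_F=35, EF_G=31, EF_H=20) = 35; EF_I = 35+5 = 40
Expected project duration μ = 40 days. Critical path: A → C → F → I.

Variance along critical path = 4.000 + 13.444 + 7.111 + 1.778 = 26.333; σ = √26.333 = 5.132 days.
Z = (48 − 40) / 5.132 = 1.559
P(T ≤ 48) = Φ(1.559) ≈ 0.940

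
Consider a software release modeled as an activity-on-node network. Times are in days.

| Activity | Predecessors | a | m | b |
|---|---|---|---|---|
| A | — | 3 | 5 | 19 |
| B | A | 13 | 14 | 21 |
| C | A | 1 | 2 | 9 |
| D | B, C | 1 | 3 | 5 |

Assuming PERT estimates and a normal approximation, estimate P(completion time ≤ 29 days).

te_A = (3 + 4·5 + 19)/6 = 42/6 = 7; σ²_A = ((19−3)/6)² = 7.111
te_B = (13 + 4·14 + 21)/6 = 90/6 = 15; σ²_B = ((21−13)/6)² = 1.778
te_C = (1 + 4·2 + 9)/6 = 18/6 = 3; σ²_C = ((9−1)/6)² = 1.778
te_D = (1 + 4·3 + 5)/6 = 18/6 = 3; σ²_D = ((5−1)/6)² = 0.444

Forward pass:
ES_A = 0; EF_A = 7
ES_B = 7; EF_B = 7+15 = 22
ES_C = 7; EF_C = 7+3 = 10
ES_D = max(EF_B=22, EF_C=10) = 22; EF_D = 22+3 = 25
Expected project duration μ = 25 days. Critical path: A → B → D.

Variance along critical path = 7.111 + 1.778 + 0.444 = 9.333; σ = √9.333 = 3.055 days.
Z = (29 − 25) / 3.055 = 1.309
P(T ≤ 29) = Φ(1.309) ≈ 0.905

0.905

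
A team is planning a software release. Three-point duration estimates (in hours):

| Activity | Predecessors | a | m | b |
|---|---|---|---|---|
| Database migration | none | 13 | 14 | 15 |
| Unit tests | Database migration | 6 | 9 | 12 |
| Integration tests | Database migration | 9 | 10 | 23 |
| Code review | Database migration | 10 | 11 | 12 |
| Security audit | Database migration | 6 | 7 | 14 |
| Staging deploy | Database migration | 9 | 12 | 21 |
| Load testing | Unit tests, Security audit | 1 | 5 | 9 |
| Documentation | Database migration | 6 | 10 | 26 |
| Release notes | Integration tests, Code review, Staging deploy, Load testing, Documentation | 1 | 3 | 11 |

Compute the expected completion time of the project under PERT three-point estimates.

te_Database migration = (13 + 4·14 + 15)/6 = 84/6 = 14
te_Unit tests = (6 + 4·9 + 12)/6 = 54/6 = 9
te_Integration tests = (9 + 4·10 + 23)/6 = 72/6 = 12
te_Code review = (10 + 4·11 + 12)/6 = 66/6 = 11
te_Security audit = (6 + 4·7 + 14)/6 = 48/6 = 8
te_Staging deploy = (9 + 4·12 + 21)/6 = 78/6 = 13
te_Load testing = (1 + 4·5 + 9)/6 = 30/6 = 5
te_Documentation = (6 + 4·10 + 26)/6 = 72/6 = 12
te_Release notes = (1 + 4·3 + 11)/6 = 24/6 = 4

Forward pass:
ES_Database migration = 0; EF_Database migration = 14
ES_Unit tests = 14; EF_Unit tests = 14+9 = 23
ES_Integration tests = 14; EF_Integration tests = 14+12 = 26
ES_Code review = 14; EF_Code review = 14+11 = 25
ES_Security audit = 14; EF_Security audit = 14+8 = 22
ES_Staging deploy = 14; EF_Staging deploy = 14+13 = 27
ES_Load testing = max(EF_Unit tests=23, EF_Security audit=22) = 23; EF_Load testing = 23+5 = 28
ES_Documentation = 14; EF_Documentation = 14+12 = 26
ES_Release notes = max(EF_Integration tests=26, EF_Code review=25, EF_Staging deploy=27, EF_Load testing=28, EF_Documentation=26) = 28; EF_Release notes = 28+4 = 32
Expected project duration μ = 32 hours. Critical path: Database migration → Unit tests → Load testing → Release notes.

32 hours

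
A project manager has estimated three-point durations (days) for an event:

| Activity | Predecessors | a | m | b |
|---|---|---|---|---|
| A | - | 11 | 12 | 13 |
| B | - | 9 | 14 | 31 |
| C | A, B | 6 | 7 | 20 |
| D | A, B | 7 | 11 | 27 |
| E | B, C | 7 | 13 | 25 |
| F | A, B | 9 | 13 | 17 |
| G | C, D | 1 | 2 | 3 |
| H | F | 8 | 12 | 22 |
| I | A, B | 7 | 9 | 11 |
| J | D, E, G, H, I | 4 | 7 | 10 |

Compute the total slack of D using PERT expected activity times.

te_A = (11 + 4·12 + 13)/6 = 72/6 = 12
te_B = (9 + 4·14 + 31)/6 = 96/6 = 16
te_C = (6 + 4·7 + 20)/6 = 54/6 = 9
te_D = (7 + 4·11 + 27)/6 = 78/6 = 13
te_E = (7 + 4·13 + 25)/6 = 84/6 = 14
te_F = (9 + 4·13 + 17)/6 = 78/6 = 13
te_G = (1 + 4·2 + 3)/6 = 12/6 = 2
te_H = (8 + 4·12 + 22)/6 = 78/6 = 13
te_I = (7 + 4·9 + 11)/6 = 54/6 = 9
te_J = (4 + 4·7 + 10)/6 = 42/6 = 7

Forward pass:
ES_A = 0; EF_A = 12
ES_B = 0; EF_B = 16
ES_C = max(EF_A=12, EF_B=16) = 16; EF_C = 16+9 = 25
ES_D = max(EF_A=12, EF_B=16) = 16; EF_D = 16+13 = 29
ES_E = max(EF_B=16, EF_C=25) = 25; EF_E = 25+14 = 39
ES_F = max(EF_A=12, EF_B=16) = 16; EF_F = 16+13 = 29
ES_G = max(EF_C=25, EF_D=29) = 29; EF_G = 29+2 = 31
ES_H = 29; EF_H = 29+13 = 42
ES_I = max(EF_A=12, EF_B=16) = 16; EF_I = 16+9 = 25
ES_J = max(EF_D=29, EF_E=39, EF_G=31, EF_H=42, EF_I=25) = 42; EF_J = 42+7 = 49
Expected project duration μ = 49 days. Critical path: B → F → H → J.

Backward pass:
LF_J = 49; LS_J = 49−7 = 42
LF_I = LS_J = 42; LS_I = 42−9 = 33
LF_H = LS_J = 42; LS_H = 42−13 = 29
LF_G = LS_J = 42; LS_G = 42−2 = 40
LF_F = LS_H = 29; LS_F = 29−13 = 16
LF_E = LS_J = 42; LS_E = 42−14 = 28
LF_D = min(LS_G=40, LS_J=42) = 40; LS_D = 40−13 = 27
LF_C = min(LS_E=28, LS_G=40) = 28; LS_C = 28−9 = 19
LF_B = min(LS_C=19, LS_D=27, LS_E=28, LS_F=16, LS_I=33) = 16; LS_B = 16−16 = 0
LF_A = min(LS_C=19, LS_D=27, LS_F=16, LS_I=33) = 16; LS_A = 16−12 = 4
Slack_D = LS_D − ES_D = 27 − 16 = 11

11 days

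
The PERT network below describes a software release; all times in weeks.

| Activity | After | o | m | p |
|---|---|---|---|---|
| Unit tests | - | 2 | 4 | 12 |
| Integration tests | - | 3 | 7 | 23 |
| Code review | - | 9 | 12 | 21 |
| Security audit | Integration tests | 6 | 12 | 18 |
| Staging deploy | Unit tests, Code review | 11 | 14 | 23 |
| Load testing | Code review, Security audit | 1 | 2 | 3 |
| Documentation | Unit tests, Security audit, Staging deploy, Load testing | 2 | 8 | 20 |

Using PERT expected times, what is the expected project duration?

te_Unit tests = (2 + 4·4 + 12)/6 = 30/6 = 5
te_Integration tests = (3 + 4·7 + 23)/6 = 54/6 = 9
te_Code review = (9 + 4·12 + 21)/6 = 78/6 = 13
te_Security audit = (6 + 4·12 + 18)/6 = 72/6 = 12
te_Staging deploy = (11 + 4·14 + 23)/6 = 90/6 = 15
te_Load testing = (1 + 4·2 + 3)/6 = 12/6 = 2
te_Documentation = (2 + 4·8 + 20)/6 = 54/6 = 9

Forward pass:
ES_Unit tests = 0; EF_Unit tests = 5
ES_Integration tests = 0; EF_Integration tests = 9
ES_Code review = 0; EF_Code review = 13
ES_Security audit = 9; EF_Security audit = 9+12 = 21
ES_Staging deploy = max(EF_Unit tests=5, EF_Code review=13) = 13; EF_Staging deploy = 13+15 = 28
ES_Load testing = max(EF_Code review=13, EF_Security audit=21) = 21; EF_Load testing = 21+2 = 23
ES_Documentation = max(EF_Unit tests=5, EF_Security audit=21, EF_Staging deploy=28, EF_Load testing=23) = 28; EF_Documentation = 28+9 = 37
Expected project duration μ = 37 weeks. Critical path: Code review → Staging deploy → Documentation.

37 weeks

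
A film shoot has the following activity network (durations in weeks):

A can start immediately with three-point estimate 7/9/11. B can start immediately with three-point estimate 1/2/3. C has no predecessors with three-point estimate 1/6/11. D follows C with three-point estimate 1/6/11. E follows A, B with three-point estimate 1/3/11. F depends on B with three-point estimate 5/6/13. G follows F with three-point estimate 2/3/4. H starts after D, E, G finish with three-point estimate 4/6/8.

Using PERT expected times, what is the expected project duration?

te_A = (7 + 4·9 + 11)/6 = 54/6 = 9
te_B = (1 + 4·2 + 3)/6 = 12/6 = 2
te_C = (1 + 4·6 + 11)/6 = 36/6 = 6
te_D = (1 + 4·6 + 11)/6 = 36/6 = 6
te_E = (1 + 4·3 + 11)/6 = 24/6 = 4
te_F = (5 + 4·6 + 13)/6 = 42/6 = 7
te_G = (2 + 4·3 + 4)/6 = 18/6 = 3
te_H = (4 + 4·6 + 8)/6 = 36/6 = 6

Forward pass:
ES_A = 0; EF_A = 9
ES_B = 0; EF_B = 2
ES_C = 0; EF_C = 6
ES_D = 6; EF_D = 6+6 = 12
ES_E = max(EF_A=9, EF_B=2) = 9; EF_E = 9+4 = 13
ES_F = 2; EF_F = 2+7 = 9
ES_G = 9; EF_G = 9+3 = 12
ES_H = max(EF_D=12, EF_E=13, EF_G=12) = 13; EF_H = 13+6 = 19
Expected project duration μ = 19 weeks. Critical path: A → E → H.

19 weeks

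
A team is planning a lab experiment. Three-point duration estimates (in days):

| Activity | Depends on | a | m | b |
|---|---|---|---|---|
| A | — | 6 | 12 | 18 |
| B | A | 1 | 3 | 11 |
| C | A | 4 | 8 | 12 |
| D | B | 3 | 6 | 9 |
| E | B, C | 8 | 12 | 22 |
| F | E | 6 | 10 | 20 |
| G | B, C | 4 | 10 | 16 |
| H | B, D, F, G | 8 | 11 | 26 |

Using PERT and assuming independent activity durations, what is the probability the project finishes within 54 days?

te_A = (6 + 4·12 + 18)/6 = 72/6 = 12; σ²_A = ((18−6)/6)² = 4.000
te_B = (1 + 4·3 + 11)/6 = 24/6 = 4; σ²_B = ((11−1)/6)² = 2.778
te_C = (4 + 4·8 + 12)/6 = 48/6 = 8; σ²_C = ((12−4)/6)² = 1.778
te_D = (3 + 4·6 + 9)/6 = 36/6 = 6; σ²_D = ((9−3)/6)² = 1.000
te_E = (8 + 4·12 + 22)/6 = 78/6 = 13; σ²_E = ((22−8)/6)² = 5.444
te_F = (6 + 4·10 + 20)/6 = 66/6 = 11; σ²_F = ((20−6)/6)² = 5.444
te_G = (4 + 4·10 + 16)/6 = 60/6 = 10; σ²_G = ((16−4)/6)² = 4.000
te_H = (8 + 4·11 + 26)/6 = 78/6 = 13; σ²_H = ((26−8)/6)² = 9.000

Forward pass:
ES_A = 0; EF_A = 12
ES_B = 12; EF_B = 12+4 = 16
ES_C = 12; EF_C = 12+8 = 20
ES_D = 16; EF_D = 16+6 = 22
ES_E = max(EF_B=16, EF_C=20) = 20; EF_E = 20+13 = 33
ES_F = 33; EF_F = 33+11 = 44
ES_G = max(EF_B=16, EF_C=20) = 20; EF_G = 20+10 = 30
ES_H = max(EF_B=16, EF_D=22, EF_F=44, EF_G=30) = 44; EF_H = 44+13 = 57
Expected project duration μ = 57 days. Critical path: A → C → E → F → H.

Variance along critical path = 4.000 + 1.778 + 5.444 + 5.444 + 9.000 = 25.667; σ = √25.667 = 5.066 days.
Z = (54 − 57) / 5.066 = -0.592
P(T ≤ 54) = Φ(-0.592) ≈ 0.277

0.277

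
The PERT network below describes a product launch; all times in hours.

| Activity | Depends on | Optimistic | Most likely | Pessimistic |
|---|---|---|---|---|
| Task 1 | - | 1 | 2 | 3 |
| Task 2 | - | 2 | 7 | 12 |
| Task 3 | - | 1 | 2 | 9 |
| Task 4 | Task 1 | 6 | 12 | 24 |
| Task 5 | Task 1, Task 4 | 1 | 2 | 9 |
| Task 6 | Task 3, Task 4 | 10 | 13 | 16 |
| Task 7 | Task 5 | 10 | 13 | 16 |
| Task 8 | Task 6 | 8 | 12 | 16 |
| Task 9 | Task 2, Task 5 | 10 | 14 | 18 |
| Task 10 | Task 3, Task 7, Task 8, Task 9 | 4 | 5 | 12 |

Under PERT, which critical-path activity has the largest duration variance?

te_Task 1 = (1 + 4·2 + 3)/6 = 12/6 = 2; σ²_Task 1 = ((3−1)/6)² = 0.111
te_Task 2 = (2 + 4·7 + 12)/6 = 42/6 = 7; σ²_Task 2 = ((12−2)/6)² = 2.778
te_Task 3 = (1 + 4·2 + 9)/6 = 18/6 = 3; σ²_Task 3 = ((9−1)/6)² = 1.778
te_Task 4 = (6 + 4·12 + 24)/6 = 78/6 = 13; σ²_Task 4 = ((24−6)/6)² = 9.000
te_Task 5 = (1 + 4·2 + 9)/6 = 18/6 = 3; σ²_Task 5 = ((9−1)/6)² = 1.778
te_Task 6 = (10 + 4·13 + 16)/6 = 78/6 = 13; σ²_Task 6 = ((16−10)/6)² = 1.000
te_Task 7 = (10 + 4·13 + 16)/6 = 78/6 = 13; σ²_Task 7 = ((16−10)/6)² = 1.000
te_Task 8 = (8 + 4·12 + 16)/6 = 72/6 = 12; σ²_Task 8 = ((16−8)/6)² = 1.778
te_Task 9 = (10 + 4·14 + 18)/6 = 84/6 = 14; σ²_Task 9 = ((18−10)/6)² = 1.778
te_Task 10 = (4 + 4·5 + 12)/6 = 36/6 = 6; σ²_Task 10 = ((12−4)/6)² = 1.778

Forward pass:
ES_Task 1 = 0; EF_Task 1 = 2
ES_Task 2 = 0; EF_Task 2 = 7
ES_Task 3 = 0; EF_Task 3 = 3
ES_Task 4 = 2; EF_Task 4 = 2+13 = 15
ES_Task 5 = max(EF_Task 1=2, EF_Task 4=15) = 15; EF_Task 5 = 15+3 = 18
ES_Task 6 = max(EF_Task 3=3, EF_Task 4=15) = 15; EF_Task 6 = 15+13 = 28
ES_Task 7 = 18; EF_Task 7 = 18+13 = 31
ES_Task 8 = 28; EF_Task 8 = 28+12 = 40
ES_Task 9 = max(EF_Task 2=7, EF_Task 5=18) = 18; EF_Task 9 = 18+14 = 32
ES_Task 10 = max(EF_Task 3=3, EF_Task 7=31, EF_Task 8=40, EF_Task 9=32) = 40; EF_Task 10 = 40+6 = 46
Expected project duration μ = 46 hours. Critical path: Task 1 → Task 4 → Task 6 → Task 8 → Task 10.

Variances on critical path: σ²_Task 1=0.111, σ²_Task 4=9.000, σ²_Task 6=1.000, σ²_Task 8=1.778, σ²_Task 10=1.778.
Largest is σ²_Task 4 = 9.000.

Task 4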